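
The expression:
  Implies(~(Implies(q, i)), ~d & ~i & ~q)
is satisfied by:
  {i: True, q: False}
  {q: False, i: False}
  {q: True, i: True}


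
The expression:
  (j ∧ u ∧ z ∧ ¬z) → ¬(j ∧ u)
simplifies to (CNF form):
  True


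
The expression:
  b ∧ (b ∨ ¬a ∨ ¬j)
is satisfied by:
  {b: True}


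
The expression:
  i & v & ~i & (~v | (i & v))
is never true.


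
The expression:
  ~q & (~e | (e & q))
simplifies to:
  ~e & ~q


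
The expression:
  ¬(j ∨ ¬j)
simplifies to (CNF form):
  False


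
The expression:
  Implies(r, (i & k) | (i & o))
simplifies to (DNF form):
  ~r | (i & k) | (i & o)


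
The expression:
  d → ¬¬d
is always true.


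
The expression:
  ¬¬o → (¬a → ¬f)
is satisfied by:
  {a: True, o: False, f: False}
  {o: False, f: False, a: False}
  {f: True, a: True, o: False}
  {f: True, o: False, a: False}
  {a: True, o: True, f: False}
  {o: True, a: False, f: False}
  {f: True, o: True, a: True}


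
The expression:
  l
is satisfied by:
  {l: True}


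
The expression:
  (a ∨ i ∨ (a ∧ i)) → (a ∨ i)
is always true.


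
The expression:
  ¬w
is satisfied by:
  {w: False}


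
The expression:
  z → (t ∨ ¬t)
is always true.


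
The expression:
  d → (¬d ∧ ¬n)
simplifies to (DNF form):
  ¬d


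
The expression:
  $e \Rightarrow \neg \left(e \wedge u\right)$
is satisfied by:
  {u: False, e: False}
  {e: True, u: False}
  {u: True, e: False}


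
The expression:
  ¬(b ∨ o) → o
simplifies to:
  b ∨ o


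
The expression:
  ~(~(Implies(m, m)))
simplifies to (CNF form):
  True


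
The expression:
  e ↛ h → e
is always true.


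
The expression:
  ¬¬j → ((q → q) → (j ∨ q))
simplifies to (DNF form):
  True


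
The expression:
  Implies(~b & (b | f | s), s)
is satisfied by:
  {b: True, s: True, f: False}
  {b: True, s: False, f: False}
  {s: True, b: False, f: False}
  {b: False, s: False, f: False}
  {f: True, b: True, s: True}
  {f: True, b: True, s: False}
  {f: True, s: True, b: False}


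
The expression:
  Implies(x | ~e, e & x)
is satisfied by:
  {e: True}


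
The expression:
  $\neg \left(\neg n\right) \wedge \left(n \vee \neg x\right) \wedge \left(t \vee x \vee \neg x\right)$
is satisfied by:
  {n: True}


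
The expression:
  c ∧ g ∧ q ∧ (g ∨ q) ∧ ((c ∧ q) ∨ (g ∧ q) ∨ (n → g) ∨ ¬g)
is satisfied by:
  {c: True, g: True, q: True}


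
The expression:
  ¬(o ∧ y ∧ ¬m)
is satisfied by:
  {m: True, o: False, y: False}
  {o: False, y: False, m: False}
  {y: True, m: True, o: False}
  {y: True, o: False, m: False}
  {m: True, o: True, y: False}
  {o: True, m: False, y: False}
  {y: True, o: True, m: True}


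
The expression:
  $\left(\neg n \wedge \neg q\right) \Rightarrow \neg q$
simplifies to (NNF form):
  $\text{True}$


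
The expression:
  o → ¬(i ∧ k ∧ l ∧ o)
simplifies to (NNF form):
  ¬i ∨ ¬k ∨ ¬l ∨ ¬o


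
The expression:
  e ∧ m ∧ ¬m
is never true.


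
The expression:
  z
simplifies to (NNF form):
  z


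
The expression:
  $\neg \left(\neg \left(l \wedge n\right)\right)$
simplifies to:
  $l \wedge n$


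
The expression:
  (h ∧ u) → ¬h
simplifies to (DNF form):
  ¬h ∨ ¬u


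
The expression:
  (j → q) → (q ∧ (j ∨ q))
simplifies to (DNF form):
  j ∨ q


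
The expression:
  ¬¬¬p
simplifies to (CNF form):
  ¬p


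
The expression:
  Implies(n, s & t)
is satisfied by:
  {s: True, t: True, n: False}
  {s: True, t: False, n: False}
  {t: True, s: False, n: False}
  {s: False, t: False, n: False}
  {n: True, s: True, t: True}


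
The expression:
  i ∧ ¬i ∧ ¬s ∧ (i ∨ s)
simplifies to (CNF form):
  False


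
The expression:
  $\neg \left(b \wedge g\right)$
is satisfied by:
  {g: False, b: False}
  {b: True, g: False}
  {g: True, b: False}


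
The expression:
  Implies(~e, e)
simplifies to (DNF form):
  e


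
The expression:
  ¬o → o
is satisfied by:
  {o: True}


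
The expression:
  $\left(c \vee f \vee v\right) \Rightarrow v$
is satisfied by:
  {v: True, c: False, f: False}
  {f: True, v: True, c: False}
  {v: True, c: True, f: False}
  {f: True, v: True, c: True}
  {f: False, c: False, v: False}


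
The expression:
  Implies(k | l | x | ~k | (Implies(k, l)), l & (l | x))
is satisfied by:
  {l: True}


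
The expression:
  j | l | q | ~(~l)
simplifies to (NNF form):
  j | l | q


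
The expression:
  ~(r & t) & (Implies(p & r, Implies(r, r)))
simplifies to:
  ~r | ~t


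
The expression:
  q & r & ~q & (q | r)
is never true.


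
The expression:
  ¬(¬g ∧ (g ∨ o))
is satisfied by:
  {g: True, o: False}
  {o: False, g: False}
  {o: True, g: True}


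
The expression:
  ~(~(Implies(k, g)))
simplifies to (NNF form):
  g | ~k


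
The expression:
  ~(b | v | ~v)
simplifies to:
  False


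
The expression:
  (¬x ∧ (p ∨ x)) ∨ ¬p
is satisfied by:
  {p: False, x: False}
  {x: True, p: False}
  {p: True, x: False}


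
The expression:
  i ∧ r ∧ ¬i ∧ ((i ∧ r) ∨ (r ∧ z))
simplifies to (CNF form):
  False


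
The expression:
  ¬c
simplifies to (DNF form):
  ¬c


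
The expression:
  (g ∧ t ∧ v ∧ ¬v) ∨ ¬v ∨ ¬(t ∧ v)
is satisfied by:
  {v: False, t: False}
  {t: True, v: False}
  {v: True, t: False}


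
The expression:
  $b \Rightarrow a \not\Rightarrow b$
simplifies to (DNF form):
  $\neg b$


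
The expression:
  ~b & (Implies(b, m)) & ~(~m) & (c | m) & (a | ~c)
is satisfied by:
  {m: True, a: True, c: False, b: False}
  {m: True, c: False, a: False, b: False}
  {m: True, a: True, c: True, b: False}


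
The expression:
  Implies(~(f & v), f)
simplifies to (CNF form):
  f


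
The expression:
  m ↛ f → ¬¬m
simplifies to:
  True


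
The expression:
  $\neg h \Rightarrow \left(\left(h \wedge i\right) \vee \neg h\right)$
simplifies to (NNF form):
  $\text{True}$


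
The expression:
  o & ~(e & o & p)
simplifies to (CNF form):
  o & (~e | ~p)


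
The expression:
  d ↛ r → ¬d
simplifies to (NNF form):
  r ∨ ¬d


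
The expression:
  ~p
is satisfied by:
  {p: False}


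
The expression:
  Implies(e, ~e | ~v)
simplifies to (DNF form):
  ~e | ~v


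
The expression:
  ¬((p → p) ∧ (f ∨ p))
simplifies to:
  ¬f ∧ ¬p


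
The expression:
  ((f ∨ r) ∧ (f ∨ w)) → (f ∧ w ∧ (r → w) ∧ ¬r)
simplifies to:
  (w ∧ ¬r) ∨ (¬f ∧ ¬w)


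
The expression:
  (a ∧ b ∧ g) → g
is always true.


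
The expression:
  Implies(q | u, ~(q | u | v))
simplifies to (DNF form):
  ~q & ~u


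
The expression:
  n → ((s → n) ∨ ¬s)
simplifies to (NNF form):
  True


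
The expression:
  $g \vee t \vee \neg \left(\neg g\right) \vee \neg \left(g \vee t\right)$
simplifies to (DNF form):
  $\text{True}$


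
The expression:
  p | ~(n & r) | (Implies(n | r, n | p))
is always true.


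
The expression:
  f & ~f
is never true.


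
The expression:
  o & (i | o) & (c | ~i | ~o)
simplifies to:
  o & (c | ~i)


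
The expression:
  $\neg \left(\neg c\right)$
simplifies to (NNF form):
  $c$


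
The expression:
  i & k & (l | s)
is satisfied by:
  {i: True, l: True, s: True, k: True}
  {i: True, l: True, k: True, s: False}
  {i: True, s: True, k: True, l: False}


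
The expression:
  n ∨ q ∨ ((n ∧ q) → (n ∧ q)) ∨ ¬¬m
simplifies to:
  True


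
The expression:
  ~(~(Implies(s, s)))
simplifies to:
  True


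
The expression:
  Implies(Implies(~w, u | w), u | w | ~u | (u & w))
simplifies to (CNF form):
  True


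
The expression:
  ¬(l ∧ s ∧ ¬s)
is always true.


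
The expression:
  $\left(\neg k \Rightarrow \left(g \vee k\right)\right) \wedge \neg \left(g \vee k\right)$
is never true.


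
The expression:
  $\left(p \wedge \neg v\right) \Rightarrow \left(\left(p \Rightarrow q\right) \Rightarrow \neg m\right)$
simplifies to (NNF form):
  $v \vee \neg m \vee \neg p \vee \neg q$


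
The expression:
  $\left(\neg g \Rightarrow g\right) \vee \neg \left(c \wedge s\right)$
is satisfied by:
  {g: True, s: False, c: False}
  {s: False, c: False, g: False}
  {g: True, c: True, s: False}
  {c: True, s: False, g: False}
  {g: True, s: True, c: False}
  {s: True, g: False, c: False}
  {g: True, c: True, s: True}


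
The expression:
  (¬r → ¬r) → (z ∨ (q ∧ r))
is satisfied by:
  {q: True, z: True, r: True}
  {q: True, z: True, r: False}
  {z: True, r: True, q: False}
  {z: True, r: False, q: False}
  {q: True, r: True, z: False}


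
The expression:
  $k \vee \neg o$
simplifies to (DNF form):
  $k \vee \neg o$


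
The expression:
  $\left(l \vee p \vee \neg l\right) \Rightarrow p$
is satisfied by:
  {p: True}


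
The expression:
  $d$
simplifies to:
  $d$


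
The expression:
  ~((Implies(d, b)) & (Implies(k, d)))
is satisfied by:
  {k: True, d: False, b: False}
  {b: True, k: True, d: False}
  {d: True, k: True, b: False}
  {d: True, k: False, b: False}


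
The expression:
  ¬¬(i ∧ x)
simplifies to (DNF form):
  i ∧ x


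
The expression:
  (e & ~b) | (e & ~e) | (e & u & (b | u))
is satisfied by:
  {u: True, e: True, b: False}
  {e: True, b: False, u: False}
  {b: True, u: True, e: True}


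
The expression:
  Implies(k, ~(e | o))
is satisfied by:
  {e: False, k: False, o: False}
  {o: True, e: False, k: False}
  {e: True, o: False, k: False}
  {o: True, e: True, k: False}
  {k: True, o: False, e: False}


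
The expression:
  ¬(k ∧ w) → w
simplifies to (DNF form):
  w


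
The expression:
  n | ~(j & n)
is always true.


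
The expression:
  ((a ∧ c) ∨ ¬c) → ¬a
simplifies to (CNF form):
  ¬a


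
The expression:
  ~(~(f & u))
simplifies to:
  f & u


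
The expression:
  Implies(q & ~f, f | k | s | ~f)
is always true.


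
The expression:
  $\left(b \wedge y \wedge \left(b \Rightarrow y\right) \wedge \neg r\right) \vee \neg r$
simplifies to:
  $\neg r$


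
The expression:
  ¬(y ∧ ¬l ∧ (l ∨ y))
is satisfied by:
  {l: True, y: False}
  {y: False, l: False}
  {y: True, l: True}


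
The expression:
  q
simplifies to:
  q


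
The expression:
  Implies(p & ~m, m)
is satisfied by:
  {m: True, p: False}
  {p: False, m: False}
  {p: True, m: True}


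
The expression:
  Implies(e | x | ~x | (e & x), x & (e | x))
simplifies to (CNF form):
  x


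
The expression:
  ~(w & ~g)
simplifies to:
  g | ~w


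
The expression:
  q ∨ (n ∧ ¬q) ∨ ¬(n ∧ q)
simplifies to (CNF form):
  True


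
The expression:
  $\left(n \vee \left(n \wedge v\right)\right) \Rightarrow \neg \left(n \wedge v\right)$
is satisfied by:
  {v: False, n: False}
  {n: True, v: False}
  {v: True, n: False}


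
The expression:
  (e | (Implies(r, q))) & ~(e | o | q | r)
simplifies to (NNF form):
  ~e & ~o & ~q & ~r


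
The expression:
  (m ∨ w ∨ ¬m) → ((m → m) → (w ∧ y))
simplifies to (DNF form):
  w ∧ y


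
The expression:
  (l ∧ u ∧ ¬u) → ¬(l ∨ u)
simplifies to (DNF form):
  True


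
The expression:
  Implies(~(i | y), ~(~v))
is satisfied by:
  {i: True, y: True, v: True}
  {i: True, y: True, v: False}
  {i: True, v: True, y: False}
  {i: True, v: False, y: False}
  {y: True, v: True, i: False}
  {y: True, v: False, i: False}
  {v: True, y: False, i: False}


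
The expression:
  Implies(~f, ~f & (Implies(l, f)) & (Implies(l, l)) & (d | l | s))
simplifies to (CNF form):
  (f | ~l) & (d | f | s) & (d | f | ~l) & (f | s | ~l)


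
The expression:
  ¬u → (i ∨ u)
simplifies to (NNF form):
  i ∨ u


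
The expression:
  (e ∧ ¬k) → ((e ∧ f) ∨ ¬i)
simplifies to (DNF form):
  f ∨ k ∨ ¬e ∨ ¬i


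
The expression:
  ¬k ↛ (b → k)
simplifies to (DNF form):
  b ∧ ¬k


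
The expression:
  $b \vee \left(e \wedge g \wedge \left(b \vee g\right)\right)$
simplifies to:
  $b \vee \left(e \wedge g\right)$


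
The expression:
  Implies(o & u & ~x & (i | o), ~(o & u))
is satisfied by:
  {x: True, u: False, o: False}
  {u: False, o: False, x: False}
  {x: True, o: True, u: False}
  {o: True, u: False, x: False}
  {x: True, u: True, o: False}
  {u: True, x: False, o: False}
  {x: True, o: True, u: True}


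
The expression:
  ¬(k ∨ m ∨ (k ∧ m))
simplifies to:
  ¬k ∧ ¬m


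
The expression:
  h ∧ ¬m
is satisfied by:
  {h: True, m: False}


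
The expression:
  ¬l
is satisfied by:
  {l: False}


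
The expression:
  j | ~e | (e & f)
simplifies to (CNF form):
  f | j | ~e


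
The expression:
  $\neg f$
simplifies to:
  $\neg f$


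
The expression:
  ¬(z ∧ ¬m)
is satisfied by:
  {m: True, z: False}
  {z: False, m: False}
  {z: True, m: True}


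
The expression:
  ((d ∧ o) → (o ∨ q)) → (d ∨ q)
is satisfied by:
  {d: True, q: True}
  {d: True, q: False}
  {q: True, d: False}


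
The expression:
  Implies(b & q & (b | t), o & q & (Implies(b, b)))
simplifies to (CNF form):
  o | ~b | ~q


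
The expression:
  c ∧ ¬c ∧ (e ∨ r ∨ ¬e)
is never true.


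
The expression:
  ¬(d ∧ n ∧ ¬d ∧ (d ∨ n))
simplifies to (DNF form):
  True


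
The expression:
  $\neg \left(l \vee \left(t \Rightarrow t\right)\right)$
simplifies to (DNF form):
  $\text{False}$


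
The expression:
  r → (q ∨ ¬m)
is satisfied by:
  {q: True, m: False, r: False}
  {m: False, r: False, q: False}
  {r: True, q: True, m: False}
  {r: True, m: False, q: False}
  {q: True, m: True, r: False}
  {m: True, q: False, r: False}
  {r: True, m: True, q: True}


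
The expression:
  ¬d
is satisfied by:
  {d: False}


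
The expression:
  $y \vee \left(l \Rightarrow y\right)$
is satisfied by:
  {y: True, l: False}
  {l: False, y: False}
  {l: True, y: True}


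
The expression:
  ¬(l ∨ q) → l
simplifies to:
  l ∨ q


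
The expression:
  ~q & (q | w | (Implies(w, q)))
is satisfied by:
  {q: False}


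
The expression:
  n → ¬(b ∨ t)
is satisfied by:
  {b: False, n: False, t: False}
  {t: True, b: False, n: False}
  {b: True, t: False, n: False}
  {t: True, b: True, n: False}
  {n: True, t: False, b: False}


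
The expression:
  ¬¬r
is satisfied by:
  {r: True}


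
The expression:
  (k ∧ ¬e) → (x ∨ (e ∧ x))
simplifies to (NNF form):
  e ∨ x ∨ ¬k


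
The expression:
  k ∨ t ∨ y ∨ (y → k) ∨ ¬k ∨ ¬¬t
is always true.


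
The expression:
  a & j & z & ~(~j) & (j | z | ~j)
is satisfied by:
  {a: True, z: True, j: True}


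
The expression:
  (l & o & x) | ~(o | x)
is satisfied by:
  {l: True, x: False, o: False}
  {l: False, x: False, o: False}
  {x: True, o: True, l: True}


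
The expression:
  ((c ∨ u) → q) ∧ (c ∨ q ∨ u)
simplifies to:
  q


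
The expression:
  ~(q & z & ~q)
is always true.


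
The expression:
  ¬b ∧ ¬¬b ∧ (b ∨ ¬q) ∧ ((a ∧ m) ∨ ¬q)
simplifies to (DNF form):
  False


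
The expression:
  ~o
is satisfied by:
  {o: False}


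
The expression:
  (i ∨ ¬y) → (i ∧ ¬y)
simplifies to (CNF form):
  (i ∨ y) ∧ (i ∨ ¬i) ∧ (y ∨ ¬y) ∧ (¬i ∨ ¬y)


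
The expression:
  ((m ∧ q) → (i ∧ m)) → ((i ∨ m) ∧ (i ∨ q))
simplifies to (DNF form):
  i ∨ (m ∧ q)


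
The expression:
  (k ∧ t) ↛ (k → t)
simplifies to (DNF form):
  False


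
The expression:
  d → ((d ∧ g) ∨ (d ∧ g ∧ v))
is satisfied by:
  {g: True, d: False}
  {d: False, g: False}
  {d: True, g: True}


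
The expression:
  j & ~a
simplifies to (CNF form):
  j & ~a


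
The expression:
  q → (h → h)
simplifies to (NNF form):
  True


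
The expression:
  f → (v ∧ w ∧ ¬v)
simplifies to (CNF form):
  ¬f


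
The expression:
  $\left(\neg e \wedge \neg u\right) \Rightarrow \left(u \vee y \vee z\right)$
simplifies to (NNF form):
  $e \vee u \vee y \vee z$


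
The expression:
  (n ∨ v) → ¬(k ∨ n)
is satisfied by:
  {n: False, k: False, v: False}
  {v: True, n: False, k: False}
  {k: True, n: False, v: False}


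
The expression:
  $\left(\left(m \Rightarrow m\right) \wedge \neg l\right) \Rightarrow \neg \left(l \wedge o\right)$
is always true.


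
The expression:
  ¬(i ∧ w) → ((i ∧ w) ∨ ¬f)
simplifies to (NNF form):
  (i ∧ w) ∨ ¬f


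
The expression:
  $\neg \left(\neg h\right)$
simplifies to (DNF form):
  $h$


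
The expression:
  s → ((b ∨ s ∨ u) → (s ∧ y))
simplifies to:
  y ∨ ¬s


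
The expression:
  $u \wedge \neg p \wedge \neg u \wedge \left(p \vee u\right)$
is never true.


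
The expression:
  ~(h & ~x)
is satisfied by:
  {x: True, h: False}
  {h: False, x: False}
  {h: True, x: True}


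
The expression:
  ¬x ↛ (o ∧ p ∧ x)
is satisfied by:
  {x: False}


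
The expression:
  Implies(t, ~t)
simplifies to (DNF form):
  ~t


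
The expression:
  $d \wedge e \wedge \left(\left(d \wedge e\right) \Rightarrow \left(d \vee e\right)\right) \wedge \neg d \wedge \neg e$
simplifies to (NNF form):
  $\text{False}$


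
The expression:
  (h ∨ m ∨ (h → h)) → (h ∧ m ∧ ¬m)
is never true.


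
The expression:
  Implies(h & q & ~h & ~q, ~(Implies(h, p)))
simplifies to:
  True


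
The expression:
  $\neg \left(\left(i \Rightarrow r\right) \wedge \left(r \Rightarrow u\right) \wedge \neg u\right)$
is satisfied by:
  {i: True, r: True, u: True}
  {i: True, r: True, u: False}
  {i: True, u: True, r: False}
  {i: True, u: False, r: False}
  {r: True, u: True, i: False}
  {r: True, u: False, i: False}
  {u: True, r: False, i: False}


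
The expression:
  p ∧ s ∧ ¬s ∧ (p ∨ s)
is never true.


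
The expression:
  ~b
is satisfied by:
  {b: False}


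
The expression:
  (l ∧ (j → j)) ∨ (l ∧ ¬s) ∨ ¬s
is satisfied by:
  {l: True, s: False}
  {s: False, l: False}
  {s: True, l: True}


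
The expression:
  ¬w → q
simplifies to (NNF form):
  q ∨ w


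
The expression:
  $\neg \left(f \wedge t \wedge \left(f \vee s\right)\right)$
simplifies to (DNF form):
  $\neg f \vee \neg t$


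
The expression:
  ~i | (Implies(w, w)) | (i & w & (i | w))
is always true.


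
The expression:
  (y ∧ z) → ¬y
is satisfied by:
  {z: False, y: False}
  {y: True, z: False}
  {z: True, y: False}


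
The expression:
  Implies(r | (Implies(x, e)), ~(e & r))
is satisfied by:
  {e: False, r: False}
  {r: True, e: False}
  {e: True, r: False}


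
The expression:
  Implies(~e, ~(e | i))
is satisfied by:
  {e: True, i: False}
  {i: False, e: False}
  {i: True, e: True}


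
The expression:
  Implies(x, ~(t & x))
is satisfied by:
  {t: False, x: False}
  {x: True, t: False}
  {t: True, x: False}


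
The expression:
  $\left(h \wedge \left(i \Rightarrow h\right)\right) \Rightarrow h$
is always true.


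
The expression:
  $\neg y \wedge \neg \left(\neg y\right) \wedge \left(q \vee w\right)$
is never true.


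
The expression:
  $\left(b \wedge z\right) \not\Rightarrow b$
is never true.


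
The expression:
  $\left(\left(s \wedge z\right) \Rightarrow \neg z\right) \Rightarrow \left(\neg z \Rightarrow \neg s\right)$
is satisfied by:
  {z: True, s: False}
  {s: False, z: False}
  {s: True, z: True}


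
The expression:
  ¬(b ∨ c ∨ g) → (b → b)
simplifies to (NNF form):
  True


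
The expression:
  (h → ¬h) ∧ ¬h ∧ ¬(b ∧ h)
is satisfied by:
  {h: False}


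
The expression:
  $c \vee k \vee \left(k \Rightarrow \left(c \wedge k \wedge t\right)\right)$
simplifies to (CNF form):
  $\text{True}$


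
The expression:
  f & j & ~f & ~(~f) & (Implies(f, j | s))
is never true.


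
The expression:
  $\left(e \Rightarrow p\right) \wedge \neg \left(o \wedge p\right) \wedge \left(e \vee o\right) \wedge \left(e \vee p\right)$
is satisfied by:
  {p: True, e: True, o: False}


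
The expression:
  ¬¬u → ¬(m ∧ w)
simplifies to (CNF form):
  ¬m ∨ ¬u ∨ ¬w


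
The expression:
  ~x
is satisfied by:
  {x: False}


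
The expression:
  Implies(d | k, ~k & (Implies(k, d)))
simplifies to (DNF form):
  ~k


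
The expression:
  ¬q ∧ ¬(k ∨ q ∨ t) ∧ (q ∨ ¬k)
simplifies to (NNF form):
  ¬k ∧ ¬q ∧ ¬t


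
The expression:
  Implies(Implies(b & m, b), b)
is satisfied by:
  {b: True}


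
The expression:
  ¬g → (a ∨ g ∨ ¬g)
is always true.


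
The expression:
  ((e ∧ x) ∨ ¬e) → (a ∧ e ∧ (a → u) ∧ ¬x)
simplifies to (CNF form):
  e ∧ ¬x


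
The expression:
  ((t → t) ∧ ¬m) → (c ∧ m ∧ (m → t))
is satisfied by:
  {m: True}


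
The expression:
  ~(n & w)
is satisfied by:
  {w: False, n: False}
  {n: True, w: False}
  {w: True, n: False}


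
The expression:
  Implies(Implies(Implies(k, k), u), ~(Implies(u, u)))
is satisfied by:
  {u: False}


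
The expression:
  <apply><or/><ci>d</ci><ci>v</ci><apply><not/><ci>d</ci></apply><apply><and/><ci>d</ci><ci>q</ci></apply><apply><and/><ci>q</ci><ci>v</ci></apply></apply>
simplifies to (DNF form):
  <true/>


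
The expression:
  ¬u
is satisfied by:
  {u: False}


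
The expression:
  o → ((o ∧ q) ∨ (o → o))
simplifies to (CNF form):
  True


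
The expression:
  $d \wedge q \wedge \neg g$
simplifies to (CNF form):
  $d \wedge q \wedge \neg g$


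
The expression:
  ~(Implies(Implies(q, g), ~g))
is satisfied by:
  {g: True}


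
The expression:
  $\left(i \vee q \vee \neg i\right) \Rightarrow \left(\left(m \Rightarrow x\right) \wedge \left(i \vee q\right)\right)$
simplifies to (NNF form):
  $\left(i \wedge x\right) \vee \left(i \wedge \neg m\right) \vee \left(q \wedge x\right) \vee \left(q \wedge \neg m\right)$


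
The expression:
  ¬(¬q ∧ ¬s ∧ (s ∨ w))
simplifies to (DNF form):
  q ∨ s ∨ ¬w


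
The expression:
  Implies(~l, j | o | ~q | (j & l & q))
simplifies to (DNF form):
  j | l | o | ~q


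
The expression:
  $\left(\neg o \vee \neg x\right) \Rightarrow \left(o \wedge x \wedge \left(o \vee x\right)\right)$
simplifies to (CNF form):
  $o \wedge x$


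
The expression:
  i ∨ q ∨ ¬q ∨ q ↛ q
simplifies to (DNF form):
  True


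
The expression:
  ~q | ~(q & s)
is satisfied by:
  {s: False, q: False}
  {q: True, s: False}
  {s: True, q: False}


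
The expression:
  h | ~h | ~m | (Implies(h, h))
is always true.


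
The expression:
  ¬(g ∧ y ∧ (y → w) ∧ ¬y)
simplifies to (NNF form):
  True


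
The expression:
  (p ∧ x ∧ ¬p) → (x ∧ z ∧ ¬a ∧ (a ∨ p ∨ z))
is always true.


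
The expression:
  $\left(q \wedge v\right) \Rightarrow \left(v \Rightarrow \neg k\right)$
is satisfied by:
  {k: False, q: False, v: False}
  {v: True, k: False, q: False}
  {q: True, k: False, v: False}
  {v: True, q: True, k: False}
  {k: True, v: False, q: False}
  {v: True, k: True, q: False}
  {q: True, k: True, v: False}


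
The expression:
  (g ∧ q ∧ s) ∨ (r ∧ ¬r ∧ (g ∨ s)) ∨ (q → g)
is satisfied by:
  {g: True, q: False}
  {q: False, g: False}
  {q: True, g: True}


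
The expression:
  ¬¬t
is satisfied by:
  {t: True}


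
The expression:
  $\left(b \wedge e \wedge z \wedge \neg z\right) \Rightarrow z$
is always true.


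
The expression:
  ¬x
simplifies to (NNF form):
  ¬x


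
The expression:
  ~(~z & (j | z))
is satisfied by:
  {z: True, j: False}
  {j: False, z: False}
  {j: True, z: True}


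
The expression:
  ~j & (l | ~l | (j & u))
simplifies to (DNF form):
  ~j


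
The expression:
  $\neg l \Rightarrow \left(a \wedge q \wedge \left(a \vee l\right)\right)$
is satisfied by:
  {q: True, l: True, a: True}
  {q: True, l: True, a: False}
  {l: True, a: True, q: False}
  {l: True, a: False, q: False}
  {q: True, a: True, l: False}


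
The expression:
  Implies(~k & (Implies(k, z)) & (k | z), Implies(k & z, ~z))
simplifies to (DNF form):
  True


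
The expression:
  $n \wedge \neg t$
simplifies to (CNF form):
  $n \wedge \neg t$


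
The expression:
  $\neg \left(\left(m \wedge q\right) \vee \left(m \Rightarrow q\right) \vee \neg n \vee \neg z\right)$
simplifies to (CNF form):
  $m \wedge n \wedge z \wedge \neg q$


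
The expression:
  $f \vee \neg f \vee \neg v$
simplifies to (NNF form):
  $\text{True}$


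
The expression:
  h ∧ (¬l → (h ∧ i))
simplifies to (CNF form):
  h ∧ (i ∨ l)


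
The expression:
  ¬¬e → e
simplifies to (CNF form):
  True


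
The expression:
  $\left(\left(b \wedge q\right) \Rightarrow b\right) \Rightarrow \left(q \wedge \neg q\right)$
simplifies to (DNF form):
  $\text{False}$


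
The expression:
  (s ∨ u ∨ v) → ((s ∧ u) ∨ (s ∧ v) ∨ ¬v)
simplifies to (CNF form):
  s ∨ ¬v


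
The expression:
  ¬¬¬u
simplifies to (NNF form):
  ¬u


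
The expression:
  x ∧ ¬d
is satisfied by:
  {x: True, d: False}


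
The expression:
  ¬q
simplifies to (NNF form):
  ¬q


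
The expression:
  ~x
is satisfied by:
  {x: False}


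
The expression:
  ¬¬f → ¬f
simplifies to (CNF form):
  ¬f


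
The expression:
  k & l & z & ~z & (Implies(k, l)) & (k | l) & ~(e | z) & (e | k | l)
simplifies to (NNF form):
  False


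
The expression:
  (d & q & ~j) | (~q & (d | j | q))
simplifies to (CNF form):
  (d | j) & (d | ~q) & (j | ~j) & (~j | ~q)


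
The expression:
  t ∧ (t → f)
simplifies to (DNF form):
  f ∧ t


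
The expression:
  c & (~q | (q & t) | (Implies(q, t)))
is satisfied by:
  {c: True, t: True, q: False}
  {c: True, q: False, t: False}
  {c: True, t: True, q: True}


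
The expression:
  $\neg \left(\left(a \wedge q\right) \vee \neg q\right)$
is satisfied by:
  {q: True, a: False}


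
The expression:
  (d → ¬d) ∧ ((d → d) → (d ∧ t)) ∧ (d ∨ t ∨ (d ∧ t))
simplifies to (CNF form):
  False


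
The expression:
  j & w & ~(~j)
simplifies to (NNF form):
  j & w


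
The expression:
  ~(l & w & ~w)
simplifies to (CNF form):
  True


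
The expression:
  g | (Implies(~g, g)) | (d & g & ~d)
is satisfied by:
  {g: True}


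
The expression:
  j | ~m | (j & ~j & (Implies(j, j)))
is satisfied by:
  {j: True, m: False}
  {m: False, j: False}
  {m: True, j: True}


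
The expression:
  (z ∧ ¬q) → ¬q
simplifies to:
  True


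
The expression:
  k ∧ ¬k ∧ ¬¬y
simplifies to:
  False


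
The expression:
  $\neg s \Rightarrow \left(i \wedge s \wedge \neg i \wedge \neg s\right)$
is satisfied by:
  {s: True}


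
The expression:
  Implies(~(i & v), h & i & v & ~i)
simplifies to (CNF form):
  i & v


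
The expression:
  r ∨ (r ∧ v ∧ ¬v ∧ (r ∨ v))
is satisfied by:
  {r: True}


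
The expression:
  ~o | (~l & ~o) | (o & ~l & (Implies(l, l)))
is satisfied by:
  {l: False, o: False}
  {o: True, l: False}
  {l: True, o: False}


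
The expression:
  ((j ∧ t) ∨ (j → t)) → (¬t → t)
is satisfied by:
  {t: True, j: True}
  {t: True, j: False}
  {j: True, t: False}


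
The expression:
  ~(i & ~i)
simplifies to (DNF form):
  True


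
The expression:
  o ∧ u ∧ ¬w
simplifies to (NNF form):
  o ∧ u ∧ ¬w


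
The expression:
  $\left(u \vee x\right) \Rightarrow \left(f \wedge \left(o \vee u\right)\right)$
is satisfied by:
  {f: True, o: True, u: False, x: False}
  {f: True, o: False, u: False, x: False}
  {x: True, f: True, o: True, u: False}
  {u: True, f: True, o: True, x: False}
  {u: True, f: True, o: False, x: False}
  {u: True, f: True, x: True, o: True}
  {u: True, f: True, x: True, o: False}
  {o: True, u: False, f: False, x: False}
  {u: False, o: False, f: False, x: False}


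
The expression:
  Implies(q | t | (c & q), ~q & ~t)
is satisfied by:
  {q: False, t: False}


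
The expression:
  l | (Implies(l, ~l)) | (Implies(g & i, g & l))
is always true.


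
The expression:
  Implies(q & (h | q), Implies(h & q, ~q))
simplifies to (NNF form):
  ~h | ~q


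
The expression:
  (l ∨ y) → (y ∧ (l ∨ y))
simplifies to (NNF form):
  y ∨ ¬l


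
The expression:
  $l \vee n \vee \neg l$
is always true.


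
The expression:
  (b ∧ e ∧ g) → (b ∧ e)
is always true.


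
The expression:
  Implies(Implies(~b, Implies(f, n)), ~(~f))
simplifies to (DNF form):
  f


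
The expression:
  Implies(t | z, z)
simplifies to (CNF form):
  z | ~t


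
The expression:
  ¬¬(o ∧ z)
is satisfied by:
  {z: True, o: True}


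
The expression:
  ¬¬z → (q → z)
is always true.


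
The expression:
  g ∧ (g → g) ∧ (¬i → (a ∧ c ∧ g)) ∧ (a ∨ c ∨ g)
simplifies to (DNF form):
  (g ∧ i) ∨ (a ∧ c ∧ g) ∨ (a ∧ g ∧ i) ∨ (c ∧ g ∧ i)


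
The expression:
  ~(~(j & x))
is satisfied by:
  {j: True, x: True}


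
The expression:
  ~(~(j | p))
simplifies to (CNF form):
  j | p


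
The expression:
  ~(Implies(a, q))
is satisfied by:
  {a: True, q: False}


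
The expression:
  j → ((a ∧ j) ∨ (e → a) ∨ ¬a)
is always true.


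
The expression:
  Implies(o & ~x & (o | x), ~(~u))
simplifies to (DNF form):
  u | x | ~o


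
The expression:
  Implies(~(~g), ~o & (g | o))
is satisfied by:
  {g: False, o: False}
  {o: True, g: False}
  {g: True, o: False}


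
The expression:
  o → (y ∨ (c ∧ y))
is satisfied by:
  {y: True, o: False}
  {o: False, y: False}
  {o: True, y: True}


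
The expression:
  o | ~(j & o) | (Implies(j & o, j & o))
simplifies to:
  True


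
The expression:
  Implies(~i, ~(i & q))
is always true.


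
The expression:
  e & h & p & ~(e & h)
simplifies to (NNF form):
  False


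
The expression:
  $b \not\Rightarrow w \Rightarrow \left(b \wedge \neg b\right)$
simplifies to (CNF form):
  $w \vee \neg b$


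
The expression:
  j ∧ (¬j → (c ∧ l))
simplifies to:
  j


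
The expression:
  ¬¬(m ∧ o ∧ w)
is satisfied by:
  {m: True, w: True, o: True}


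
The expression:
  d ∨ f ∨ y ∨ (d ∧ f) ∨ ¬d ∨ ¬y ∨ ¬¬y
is always true.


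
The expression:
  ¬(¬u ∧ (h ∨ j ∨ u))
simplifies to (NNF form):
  u ∨ (¬h ∧ ¬j)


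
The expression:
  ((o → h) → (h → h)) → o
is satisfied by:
  {o: True}


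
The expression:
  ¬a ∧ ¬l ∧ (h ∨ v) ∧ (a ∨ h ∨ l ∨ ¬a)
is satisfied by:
  {v: True, h: True, l: False, a: False}
  {v: True, h: False, l: False, a: False}
  {h: True, a: False, v: False, l: False}


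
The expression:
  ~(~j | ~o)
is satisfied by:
  {j: True, o: True}


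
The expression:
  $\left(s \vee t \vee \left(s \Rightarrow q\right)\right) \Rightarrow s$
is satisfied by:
  {s: True}


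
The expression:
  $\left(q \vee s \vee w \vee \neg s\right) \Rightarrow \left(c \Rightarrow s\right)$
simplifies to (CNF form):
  $s \vee \neg c$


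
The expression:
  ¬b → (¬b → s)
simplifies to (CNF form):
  b ∨ s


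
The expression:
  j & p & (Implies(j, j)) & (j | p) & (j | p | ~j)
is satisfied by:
  {p: True, j: True}


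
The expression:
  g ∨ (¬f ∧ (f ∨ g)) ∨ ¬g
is always true.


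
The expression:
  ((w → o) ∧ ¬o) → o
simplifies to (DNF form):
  o ∨ w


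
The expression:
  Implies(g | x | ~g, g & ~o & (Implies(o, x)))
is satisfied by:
  {g: True, o: False}


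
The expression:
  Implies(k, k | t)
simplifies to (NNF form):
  True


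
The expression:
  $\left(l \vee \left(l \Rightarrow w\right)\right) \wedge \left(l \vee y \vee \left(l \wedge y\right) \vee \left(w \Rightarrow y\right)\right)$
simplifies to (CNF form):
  $l \vee y \vee \neg w$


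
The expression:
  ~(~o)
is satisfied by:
  {o: True}


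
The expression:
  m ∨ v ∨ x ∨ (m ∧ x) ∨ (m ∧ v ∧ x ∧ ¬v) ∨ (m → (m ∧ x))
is always true.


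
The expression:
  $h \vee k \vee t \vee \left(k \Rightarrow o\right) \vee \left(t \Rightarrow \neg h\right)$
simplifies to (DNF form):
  $\text{True}$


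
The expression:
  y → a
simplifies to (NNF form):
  a ∨ ¬y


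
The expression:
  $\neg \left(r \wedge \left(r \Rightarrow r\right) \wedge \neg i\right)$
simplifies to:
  $i \vee \neg r$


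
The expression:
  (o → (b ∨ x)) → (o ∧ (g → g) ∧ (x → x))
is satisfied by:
  {o: True}


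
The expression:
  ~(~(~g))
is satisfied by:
  {g: False}


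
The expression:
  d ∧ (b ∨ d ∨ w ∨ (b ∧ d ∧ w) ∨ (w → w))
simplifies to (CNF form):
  d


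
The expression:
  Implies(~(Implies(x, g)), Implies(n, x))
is always true.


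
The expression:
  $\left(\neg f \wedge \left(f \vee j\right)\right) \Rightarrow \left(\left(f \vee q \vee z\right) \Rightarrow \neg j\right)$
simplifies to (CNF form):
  $\left(f \vee \neg j \vee \neg q\right) \wedge \left(f \vee \neg j \vee \neg z\right)$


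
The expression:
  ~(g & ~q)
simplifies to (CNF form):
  q | ~g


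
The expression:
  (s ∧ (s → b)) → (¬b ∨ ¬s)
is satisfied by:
  {s: False, b: False}
  {b: True, s: False}
  {s: True, b: False}


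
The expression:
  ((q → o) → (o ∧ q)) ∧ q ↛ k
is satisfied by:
  {q: True, k: False}


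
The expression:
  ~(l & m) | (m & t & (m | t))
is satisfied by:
  {t: True, l: False, m: False}
  {l: False, m: False, t: False}
  {t: True, m: True, l: False}
  {m: True, l: False, t: False}
  {t: True, l: True, m: False}
  {l: True, t: False, m: False}
  {t: True, m: True, l: True}


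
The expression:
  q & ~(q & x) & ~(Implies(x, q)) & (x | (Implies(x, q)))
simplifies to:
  False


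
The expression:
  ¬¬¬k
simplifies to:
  ¬k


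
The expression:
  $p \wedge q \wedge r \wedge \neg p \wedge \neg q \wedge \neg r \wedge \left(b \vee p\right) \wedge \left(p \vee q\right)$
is never true.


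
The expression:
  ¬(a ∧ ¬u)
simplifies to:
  u ∨ ¬a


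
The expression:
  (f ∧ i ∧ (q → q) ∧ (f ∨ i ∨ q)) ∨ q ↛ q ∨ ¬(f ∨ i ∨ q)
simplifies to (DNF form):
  (f ∧ i) ∨ (f ∧ ¬f) ∨ (f ∧ i ∧ ¬i) ∨ (f ∧ i ∧ ¬q) ∨ (f ∧ ¬f ∧ ¬i) ∨ (f ∧ ¬f ∧ ¬q) ∨ (i ∧ ¬i ∧ ¬q) ∨ (¬f ∧ ¬i ∧ ¬q)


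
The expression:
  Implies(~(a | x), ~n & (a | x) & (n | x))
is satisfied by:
  {a: True, x: True}
  {a: True, x: False}
  {x: True, a: False}


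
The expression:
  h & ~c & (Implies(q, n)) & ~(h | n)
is never true.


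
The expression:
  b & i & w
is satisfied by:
  {i: True, w: True, b: True}


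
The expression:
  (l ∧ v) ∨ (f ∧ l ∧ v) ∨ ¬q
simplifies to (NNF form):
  (l ∧ v) ∨ ¬q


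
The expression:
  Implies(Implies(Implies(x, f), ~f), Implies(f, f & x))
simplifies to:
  True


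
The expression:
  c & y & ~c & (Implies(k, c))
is never true.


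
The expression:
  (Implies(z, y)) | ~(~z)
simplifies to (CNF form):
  True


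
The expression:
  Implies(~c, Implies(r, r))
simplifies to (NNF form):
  True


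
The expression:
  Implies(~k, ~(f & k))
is always true.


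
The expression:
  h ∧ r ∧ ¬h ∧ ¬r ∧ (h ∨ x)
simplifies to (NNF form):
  False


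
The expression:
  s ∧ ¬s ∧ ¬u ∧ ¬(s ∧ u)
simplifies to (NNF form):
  False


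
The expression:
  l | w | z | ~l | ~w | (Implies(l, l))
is always true.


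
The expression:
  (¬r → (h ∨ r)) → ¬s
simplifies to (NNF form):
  (¬h ∧ ¬r) ∨ ¬s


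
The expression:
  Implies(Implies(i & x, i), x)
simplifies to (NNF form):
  x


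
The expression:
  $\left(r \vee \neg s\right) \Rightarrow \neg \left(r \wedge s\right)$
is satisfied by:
  {s: False, r: False}
  {r: True, s: False}
  {s: True, r: False}


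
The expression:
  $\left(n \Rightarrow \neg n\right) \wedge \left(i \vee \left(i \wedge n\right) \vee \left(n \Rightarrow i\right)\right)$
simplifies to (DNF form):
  $\neg n$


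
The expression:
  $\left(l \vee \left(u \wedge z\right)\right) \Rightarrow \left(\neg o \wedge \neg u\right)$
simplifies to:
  $\left(\neg l \wedge \neg u\right) \vee \left(\neg l \wedge \neg z\right) \vee \left(\neg o \wedge \neg u\right)$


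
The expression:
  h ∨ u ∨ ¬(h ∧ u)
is always true.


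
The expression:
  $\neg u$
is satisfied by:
  {u: False}


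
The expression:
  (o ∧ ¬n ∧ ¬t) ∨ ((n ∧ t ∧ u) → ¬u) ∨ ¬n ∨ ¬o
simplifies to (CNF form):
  ¬n ∨ ¬o ∨ ¬t ∨ ¬u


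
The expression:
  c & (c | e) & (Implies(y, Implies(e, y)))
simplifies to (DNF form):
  c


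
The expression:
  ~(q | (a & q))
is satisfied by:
  {q: False}


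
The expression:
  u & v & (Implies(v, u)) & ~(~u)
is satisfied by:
  {u: True, v: True}


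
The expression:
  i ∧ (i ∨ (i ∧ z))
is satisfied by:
  {i: True}


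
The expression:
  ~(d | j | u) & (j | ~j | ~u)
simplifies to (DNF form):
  ~d & ~j & ~u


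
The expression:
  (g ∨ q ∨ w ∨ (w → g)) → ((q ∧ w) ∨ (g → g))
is always true.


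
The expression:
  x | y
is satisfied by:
  {y: True, x: True}
  {y: True, x: False}
  {x: True, y: False}


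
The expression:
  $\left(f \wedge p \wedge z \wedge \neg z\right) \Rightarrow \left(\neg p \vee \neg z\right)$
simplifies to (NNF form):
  $\text{True}$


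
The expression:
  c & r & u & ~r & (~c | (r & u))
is never true.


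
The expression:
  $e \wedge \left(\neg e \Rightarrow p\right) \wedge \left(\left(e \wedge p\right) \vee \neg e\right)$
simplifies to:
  $e \wedge p$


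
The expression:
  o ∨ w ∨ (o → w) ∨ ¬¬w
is always true.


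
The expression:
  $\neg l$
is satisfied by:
  {l: False}


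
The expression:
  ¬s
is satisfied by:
  {s: False}


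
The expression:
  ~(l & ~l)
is always true.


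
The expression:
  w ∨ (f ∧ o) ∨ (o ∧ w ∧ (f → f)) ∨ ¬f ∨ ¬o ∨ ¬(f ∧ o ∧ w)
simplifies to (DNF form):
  True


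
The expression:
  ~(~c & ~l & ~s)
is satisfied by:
  {c: True, l: True, s: True}
  {c: True, l: True, s: False}
  {c: True, s: True, l: False}
  {c: True, s: False, l: False}
  {l: True, s: True, c: False}
  {l: True, s: False, c: False}
  {s: True, l: False, c: False}
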